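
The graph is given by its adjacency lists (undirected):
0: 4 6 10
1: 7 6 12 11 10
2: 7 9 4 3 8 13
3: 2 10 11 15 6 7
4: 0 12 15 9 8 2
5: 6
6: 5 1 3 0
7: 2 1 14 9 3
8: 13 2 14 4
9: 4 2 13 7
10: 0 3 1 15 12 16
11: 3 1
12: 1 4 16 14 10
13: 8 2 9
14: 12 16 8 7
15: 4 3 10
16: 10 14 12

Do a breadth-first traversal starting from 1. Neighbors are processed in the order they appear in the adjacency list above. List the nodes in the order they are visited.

1, 7, 6, 12, 11, 10, 2, 14, 9, 3, 5, 0, 4, 16, 15, 8, 13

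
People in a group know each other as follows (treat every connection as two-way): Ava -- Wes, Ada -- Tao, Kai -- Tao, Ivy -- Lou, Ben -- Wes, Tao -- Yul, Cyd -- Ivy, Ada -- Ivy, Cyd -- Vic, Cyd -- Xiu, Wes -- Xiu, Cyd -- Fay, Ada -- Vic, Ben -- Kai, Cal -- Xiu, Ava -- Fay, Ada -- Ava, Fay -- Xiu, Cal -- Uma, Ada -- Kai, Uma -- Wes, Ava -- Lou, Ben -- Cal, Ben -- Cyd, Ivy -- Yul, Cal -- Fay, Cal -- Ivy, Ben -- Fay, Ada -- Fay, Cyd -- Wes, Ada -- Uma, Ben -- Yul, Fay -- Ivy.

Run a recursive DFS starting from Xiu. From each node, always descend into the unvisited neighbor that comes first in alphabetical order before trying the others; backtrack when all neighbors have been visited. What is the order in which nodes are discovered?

Xiu, Cal, Ben, Cyd, Fay, Ada, Ava, Lou, Ivy, Yul, Tao, Kai, Wes, Uma, Vic

Visit Xiu
Xiu → Cal
Cal → Ben
Ben → Cyd
Cyd → Fay
Fay → Ada
Ada → Ava
Ava → Lou
Lou → Ivy
Ivy → Yul
Yul → Tao
Tao → Kai
Ava → Wes
Wes → Uma
Ada → Vic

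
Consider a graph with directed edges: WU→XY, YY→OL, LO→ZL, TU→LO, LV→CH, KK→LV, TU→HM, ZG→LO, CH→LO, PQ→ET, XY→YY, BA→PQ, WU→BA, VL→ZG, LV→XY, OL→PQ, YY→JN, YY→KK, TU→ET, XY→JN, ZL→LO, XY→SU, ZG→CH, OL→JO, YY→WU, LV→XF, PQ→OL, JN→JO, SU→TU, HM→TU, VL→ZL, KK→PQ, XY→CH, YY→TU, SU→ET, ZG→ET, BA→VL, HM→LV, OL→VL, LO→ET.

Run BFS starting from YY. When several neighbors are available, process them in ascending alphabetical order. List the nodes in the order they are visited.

Visit YY; enqueue JN, KK, OL, TU, WU → queue [JN, KK, OL, TU, WU]
Visit JN; enqueue JO → queue [KK, OL, TU, WU, JO]
Visit KK; enqueue LV, PQ → queue [OL, TU, WU, JO, LV, PQ]
Visit OL; enqueue VL → queue [TU, WU, JO, LV, PQ, VL]
Visit TU; enqueue ET, HM, LO → queue [WU, JO, LV, PQ, VL, ET, HM, LO]
Visit WU; enqueue BA, XY → queue [JO, LV, PQ, VL, ET, HM, LO, BA, XY]
Visit JO → queue [LV, PQ, VL, ET, HM, LO, BA, XY]
Visit LV; enqueue CH, XF → queue [PQ, VL, ET, HM, LO, BA, XY, CH, XF]
Visit PQ → queue [VL, ET, HM, LO, BA, XY, CH, XF]
Visit VL; enqueue ZG, ZL → queue [ET, HM, LO, BA, XY, CH, XF, ZG, ZL]
Visit ET → queue [HM, LO, BA, XY, CH, XF, ZG, ZL]
Visit HM → queue [LO, BA, XY, CH, XF, ZG, ZL]
Visit LO → queue [BA, XY, CH, XF, ZG, ZL]
Visit BA → queue [XY, CH, XF, ZG, ZL]
Visit XY; enqueue SU → queue [CH, XF, ZG, ZL, SU]
Visit CH → queue [XF, ZG, ZL, SU]
Visit XF → queue [ZG, ZL, SU]
Visit ZG → queue [ZL, SU]
Visit ZL → queue [SU]
Visit SU → queue []

YY JN KK OL TU WU JO LV PQ VL ET HM LO BA XY CH XF ZG ZL SU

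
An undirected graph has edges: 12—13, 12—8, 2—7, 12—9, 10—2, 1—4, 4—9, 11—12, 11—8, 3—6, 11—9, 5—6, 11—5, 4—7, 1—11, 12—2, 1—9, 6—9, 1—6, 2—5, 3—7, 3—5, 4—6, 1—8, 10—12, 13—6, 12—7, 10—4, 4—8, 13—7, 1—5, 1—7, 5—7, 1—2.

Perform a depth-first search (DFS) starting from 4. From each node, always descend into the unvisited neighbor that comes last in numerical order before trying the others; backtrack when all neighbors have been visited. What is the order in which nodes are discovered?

Visit 4
4 → 10
10 → 12
12 → 13
13 → 7
7 → 5
5 → 11
11 → 9
9 → 6
6 → 3
6 → 1
1 → 8
1 → 2

4, 10, 12, 13, 7, 5, 11, 9, 6, 3, 1, 8, 2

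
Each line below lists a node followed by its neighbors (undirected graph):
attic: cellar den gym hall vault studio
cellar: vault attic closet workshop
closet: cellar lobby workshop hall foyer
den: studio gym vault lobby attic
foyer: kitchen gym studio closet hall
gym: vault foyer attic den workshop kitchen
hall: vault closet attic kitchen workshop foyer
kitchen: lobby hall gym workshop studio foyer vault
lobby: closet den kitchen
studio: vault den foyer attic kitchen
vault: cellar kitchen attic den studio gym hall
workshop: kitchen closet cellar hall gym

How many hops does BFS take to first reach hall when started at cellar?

2

Level 0: cellar
Level 1: attic, closet, vault, workshop
Level 2: den, foyer, gym, hall, kitchen, lobby, studio
hall first appears at level 2.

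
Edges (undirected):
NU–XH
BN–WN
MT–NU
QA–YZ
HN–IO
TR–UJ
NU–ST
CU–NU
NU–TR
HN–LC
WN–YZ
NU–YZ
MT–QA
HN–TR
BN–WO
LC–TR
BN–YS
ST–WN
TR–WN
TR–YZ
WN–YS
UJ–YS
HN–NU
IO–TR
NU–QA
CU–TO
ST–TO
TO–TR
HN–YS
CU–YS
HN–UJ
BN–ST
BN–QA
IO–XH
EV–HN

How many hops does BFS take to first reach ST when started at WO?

Level 0: WO
Level 1: BN
Level 2: QA, ST, WN, YS
Level 3: CU, HN, MT, NU, TO, TR, UJ, YZ
Level 4: EV, IO, LC, XH
ST first appears at level 2.

2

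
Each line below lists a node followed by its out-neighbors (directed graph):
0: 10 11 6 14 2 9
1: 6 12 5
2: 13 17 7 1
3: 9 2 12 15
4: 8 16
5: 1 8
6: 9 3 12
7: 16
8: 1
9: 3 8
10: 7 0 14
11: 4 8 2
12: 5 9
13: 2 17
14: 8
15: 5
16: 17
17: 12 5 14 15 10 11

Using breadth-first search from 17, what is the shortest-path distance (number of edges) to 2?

2

Level 0: 17
Level 1: 5, 10, 11, 12, 14, 15
Level 2: 0, 1, 2, 4, 7, 8, 9
Level 3: 3, 6, 13, 16
2 first appears at level 2.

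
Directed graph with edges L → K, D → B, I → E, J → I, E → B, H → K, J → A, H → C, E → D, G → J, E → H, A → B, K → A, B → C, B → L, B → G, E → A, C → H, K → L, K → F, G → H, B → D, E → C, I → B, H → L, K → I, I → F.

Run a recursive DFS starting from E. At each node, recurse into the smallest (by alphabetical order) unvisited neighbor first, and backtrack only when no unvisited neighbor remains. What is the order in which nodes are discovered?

Visit E
E → A
A → B
B → C
C → H
H → K
K → F
K → I
K → L
B → D
B → G
G → J

E, A, B, C, H, K, F, I, L, D, G, J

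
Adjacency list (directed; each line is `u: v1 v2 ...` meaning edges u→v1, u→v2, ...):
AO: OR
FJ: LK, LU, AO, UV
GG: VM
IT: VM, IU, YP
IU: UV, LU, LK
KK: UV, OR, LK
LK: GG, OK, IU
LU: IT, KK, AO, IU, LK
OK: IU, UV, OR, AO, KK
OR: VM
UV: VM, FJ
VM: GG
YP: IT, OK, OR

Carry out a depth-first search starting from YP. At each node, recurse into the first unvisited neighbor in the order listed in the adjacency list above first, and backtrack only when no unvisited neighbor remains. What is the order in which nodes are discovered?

Visit YP
YP → IT
IT → VM
VM → GG
IT → IU
IU → UV
UV → FJ
FJ → LK
LK → OK
OK → OR
OK → AO
OK → KK
FJ → LU

YP -> IT -> VM -> GG -> IU -> UV -> FJ -> LK -> OK -> OR -> AO -> KK -> LU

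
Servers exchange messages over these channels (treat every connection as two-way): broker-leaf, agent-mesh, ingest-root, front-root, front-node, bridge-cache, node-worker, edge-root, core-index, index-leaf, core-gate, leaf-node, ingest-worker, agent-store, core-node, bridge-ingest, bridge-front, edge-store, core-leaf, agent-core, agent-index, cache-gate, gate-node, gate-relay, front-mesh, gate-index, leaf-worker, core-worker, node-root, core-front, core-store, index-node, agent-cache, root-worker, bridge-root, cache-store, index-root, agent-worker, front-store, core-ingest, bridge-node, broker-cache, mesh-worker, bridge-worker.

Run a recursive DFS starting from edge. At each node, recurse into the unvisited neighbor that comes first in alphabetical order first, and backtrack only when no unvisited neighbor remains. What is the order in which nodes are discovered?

Visit edge
edge → root
root → bridge
bridge → cache
cache → agent
agent → core
core → front
front → mesh
mesh → worker
worker → ingest
worker → leaf
leaf → broker
leaf → index
index → gate
gate → node
gate → relay
front → store

edge -> root -> bridge -> cache -> agent -> core -> front -> mesh -> worker -> ingest -> leaf -> broker -> index -> gate -> node -> relay -> store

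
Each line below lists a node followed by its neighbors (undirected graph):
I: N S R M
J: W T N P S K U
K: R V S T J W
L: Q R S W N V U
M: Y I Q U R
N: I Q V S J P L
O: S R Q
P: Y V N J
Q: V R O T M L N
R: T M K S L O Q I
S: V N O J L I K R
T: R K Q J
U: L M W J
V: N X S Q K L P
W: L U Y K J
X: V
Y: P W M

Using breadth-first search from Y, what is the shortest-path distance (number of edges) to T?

Level 0: Y
Level 1: M, P, W
Level 2: I, J, K, L, N, Q, R, U, V
Level 3: O, S, T, X
T first appears at level 3.

3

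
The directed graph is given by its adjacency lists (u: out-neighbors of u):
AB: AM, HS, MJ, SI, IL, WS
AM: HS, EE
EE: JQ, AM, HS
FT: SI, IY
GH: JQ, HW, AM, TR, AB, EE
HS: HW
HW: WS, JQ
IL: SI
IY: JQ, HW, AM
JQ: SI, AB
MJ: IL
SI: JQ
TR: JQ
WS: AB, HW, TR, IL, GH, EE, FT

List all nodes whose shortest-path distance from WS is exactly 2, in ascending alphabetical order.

AM, HS, IY, JQ, MJ, SI

Level 0: WS
Level 1: AB, EE, FT, GH, HW, IL, TR
Level 2: AM, HS, IY, JQ, MJ, SI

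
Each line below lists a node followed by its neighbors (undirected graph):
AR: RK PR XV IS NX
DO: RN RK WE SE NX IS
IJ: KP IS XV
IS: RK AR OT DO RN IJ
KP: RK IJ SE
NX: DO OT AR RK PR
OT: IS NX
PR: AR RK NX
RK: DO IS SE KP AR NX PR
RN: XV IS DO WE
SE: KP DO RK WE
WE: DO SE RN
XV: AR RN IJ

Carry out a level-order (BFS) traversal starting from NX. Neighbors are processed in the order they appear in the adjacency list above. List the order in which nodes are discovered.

Visit NX; enqueue DO, OT, AR, RK, PR → queue [DO, OT, AR, RK, PR]
Visit DO; enqueue RN, WE, SE, IS → queue [OT, AR, RK, PR, RN, WE, SE, IS]
Visit OT → queue [AR, RK, PR, RN, WE, SE, IS]
Visit AR; enqueue XV → queue [RK, PR, RN, WE, SE, IS, XV]
Visit RK; enqueue KP → queue [PR, RN, WE, SE, IS, XV, KP]
Visit PR → queue [RN, WE, SE, IS, XV, KP]
Visit RN → queue [WE, SE, IS, XV, KP]
Visit WE → queue [SE, IS, XV, KP]
Visit SE → queue [IS, XV, KP]
Visit IS; enqueue IJ → queue [XV, KP, IJ]
Visit XV → queue [KP, IJ]
Visit KP → queue [IJ]
Visit IJ → queue []

NX, DO, OT, AR, RK, PR, RN, WE, SE, IS, XV, KP, IJ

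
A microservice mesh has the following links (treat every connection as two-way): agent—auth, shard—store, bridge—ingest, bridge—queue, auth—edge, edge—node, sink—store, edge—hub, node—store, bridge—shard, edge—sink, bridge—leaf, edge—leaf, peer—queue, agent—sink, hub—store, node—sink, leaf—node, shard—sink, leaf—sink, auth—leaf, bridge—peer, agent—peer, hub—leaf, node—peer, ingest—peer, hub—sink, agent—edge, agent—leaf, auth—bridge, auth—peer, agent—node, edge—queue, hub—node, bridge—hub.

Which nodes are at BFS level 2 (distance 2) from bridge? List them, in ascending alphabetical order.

agent, edge, node, sink, store

Level 0: bridge
Level 1: auth, hub, ingest, leaf, peer, queue, shard
Level 2: agent, edge, node, sink, store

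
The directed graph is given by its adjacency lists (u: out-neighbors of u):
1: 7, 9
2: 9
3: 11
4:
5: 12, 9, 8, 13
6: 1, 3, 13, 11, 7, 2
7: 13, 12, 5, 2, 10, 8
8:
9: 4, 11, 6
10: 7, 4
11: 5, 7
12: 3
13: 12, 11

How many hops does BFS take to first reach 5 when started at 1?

2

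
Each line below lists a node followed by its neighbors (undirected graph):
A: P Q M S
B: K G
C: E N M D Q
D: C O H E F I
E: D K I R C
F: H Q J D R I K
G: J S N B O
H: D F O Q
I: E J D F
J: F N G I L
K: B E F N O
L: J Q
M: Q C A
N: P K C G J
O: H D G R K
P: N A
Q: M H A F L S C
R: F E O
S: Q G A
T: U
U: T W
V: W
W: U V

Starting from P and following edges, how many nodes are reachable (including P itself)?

19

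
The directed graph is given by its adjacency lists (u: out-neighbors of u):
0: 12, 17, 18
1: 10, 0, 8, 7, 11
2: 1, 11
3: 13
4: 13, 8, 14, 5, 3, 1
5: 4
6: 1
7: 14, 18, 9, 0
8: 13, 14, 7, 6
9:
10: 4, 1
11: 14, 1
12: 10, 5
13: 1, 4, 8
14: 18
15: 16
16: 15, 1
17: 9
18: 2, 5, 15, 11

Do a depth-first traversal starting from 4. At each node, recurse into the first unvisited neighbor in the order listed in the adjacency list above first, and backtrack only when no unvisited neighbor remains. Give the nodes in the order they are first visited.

Visit 4
4 → 13
13 → 1
1 → 10
1 → 0
0 → 12
12 → 5
0 → 17
17 → 9
0 → 18
18 → 2
2 → 11
11 → 14
18 → 15
15 → 16
1 → 8
8 → 7
8 → 6
4 → 3

4 -> 13 -> 1 -> 10 -> 0 -> 12 -> 5 -> 17 -> 9 -> 18 -> 2 -> 11 -> 14 -> 15 -> 16 -> 8 -> 7 -> 6 -> 3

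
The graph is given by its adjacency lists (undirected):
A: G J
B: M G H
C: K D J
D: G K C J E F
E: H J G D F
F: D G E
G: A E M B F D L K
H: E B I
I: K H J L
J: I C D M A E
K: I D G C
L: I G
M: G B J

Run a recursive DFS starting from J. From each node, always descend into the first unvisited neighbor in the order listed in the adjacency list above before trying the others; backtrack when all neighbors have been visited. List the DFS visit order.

J, I, K, D, G, A, E, H, B, M, F, L, C

Visit J
J → I
I → K
K → D
D → G
G → A
G → E
E → H
H → B
B → M
E → F
G → L
D → C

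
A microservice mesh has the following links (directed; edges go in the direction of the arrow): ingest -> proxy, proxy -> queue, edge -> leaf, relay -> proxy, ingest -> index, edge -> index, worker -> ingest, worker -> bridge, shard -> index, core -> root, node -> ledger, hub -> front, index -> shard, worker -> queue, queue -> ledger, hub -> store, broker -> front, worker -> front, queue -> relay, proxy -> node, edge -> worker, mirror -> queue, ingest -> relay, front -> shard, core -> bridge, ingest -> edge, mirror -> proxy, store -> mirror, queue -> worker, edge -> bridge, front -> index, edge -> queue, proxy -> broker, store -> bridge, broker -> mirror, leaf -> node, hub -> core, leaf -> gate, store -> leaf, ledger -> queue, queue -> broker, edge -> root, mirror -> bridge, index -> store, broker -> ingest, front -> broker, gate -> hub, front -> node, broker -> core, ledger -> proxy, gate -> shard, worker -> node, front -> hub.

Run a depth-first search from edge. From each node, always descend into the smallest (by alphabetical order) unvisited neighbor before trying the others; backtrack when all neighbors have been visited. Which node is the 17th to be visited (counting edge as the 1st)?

queue

Visit edge
edge → bridge
edge → index
index → shard
index → store
store → leaf
leaf → gate
gate → hub
hub → core
core → root
hub → front
front → broker
broker → ingest
ingest → proxy
proxy → node
node → ledger
ledger → queue
queue → relay
queue → worker
broker → mirror

Visit order: edge, bridge, index, shard, store, leaf, gate, hub, core, root, front, broker, ingest, proxy, node, ledger, queue, relay, worker, mirror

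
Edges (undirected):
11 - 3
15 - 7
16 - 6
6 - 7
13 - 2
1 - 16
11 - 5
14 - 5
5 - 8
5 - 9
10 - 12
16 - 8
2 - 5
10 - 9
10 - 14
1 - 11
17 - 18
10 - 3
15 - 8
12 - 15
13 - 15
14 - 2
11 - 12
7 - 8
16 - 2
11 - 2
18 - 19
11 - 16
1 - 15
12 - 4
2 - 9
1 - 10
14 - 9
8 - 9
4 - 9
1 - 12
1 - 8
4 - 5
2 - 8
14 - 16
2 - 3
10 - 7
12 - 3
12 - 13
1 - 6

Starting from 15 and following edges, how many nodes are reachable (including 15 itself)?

16

BFS from 15 visits: 15, 13, 12, 8, 7, 1, 2, 11, 10, 4, 3, 16, 9, 5, 6, 14
Reachable nodes: 16 of 19 total.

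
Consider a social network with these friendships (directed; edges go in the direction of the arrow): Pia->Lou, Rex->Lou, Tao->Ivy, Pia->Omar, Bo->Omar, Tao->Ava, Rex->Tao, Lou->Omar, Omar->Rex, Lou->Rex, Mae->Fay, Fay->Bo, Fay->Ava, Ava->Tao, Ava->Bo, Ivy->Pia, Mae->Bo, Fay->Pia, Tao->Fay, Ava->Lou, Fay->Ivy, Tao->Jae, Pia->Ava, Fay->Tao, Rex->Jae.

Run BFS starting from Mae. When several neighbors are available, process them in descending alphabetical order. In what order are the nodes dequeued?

Visit Mae; enqueue Fay, Bo → queue [Fay, Bo]
Visit Fay; enqueue Tao, Pia, Ivy, Ava → queue [Bo, Tao, Pia, Ivy, Ava]
Visit Bo; enqueue Omar → queue [Tao, Pia, Ivy, Ava, Omar]
Visit Tao; enqueue Jae → queue [Pia, Ivy, Ava, Omar, Jae]
Visit Pia; enqueue Lou → queue [Ivy, Ava, Omar, Jae, Lou]
Visit Ivy → queue [Ava, Omar, Jae, Lou]
Visit Ava → queue [Omar, Jae, Lou]
Visit Omar; enqueue Rex → queue [Jae, Lou, Rex]
Visit Jae → queue [Lou, Rex]
Visit Lou → queue [Rex]
Visit Rex → queue []

Mae, Fay, Bo, Tao, Pia, Ivy, Ava, Omar, Jae, Lou, Rex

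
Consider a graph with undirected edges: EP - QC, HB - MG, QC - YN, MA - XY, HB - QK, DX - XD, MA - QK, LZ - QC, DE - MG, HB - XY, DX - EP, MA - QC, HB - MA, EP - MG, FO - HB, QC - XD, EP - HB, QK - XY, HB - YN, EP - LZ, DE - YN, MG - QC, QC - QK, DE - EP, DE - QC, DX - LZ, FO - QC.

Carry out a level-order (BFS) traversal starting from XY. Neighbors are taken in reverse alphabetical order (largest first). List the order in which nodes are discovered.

XY → QK → MA → HB → QC → YN → MG → FO → EP → XD → LZ → DE → DX

Visit XY; enqueue QK, MA, HB → queue [QK, MA, HB]
Visit QK; enqueue QC → queue [MA, HB, QC]
Visit MA → queue [HB, QC]
Visit HB; enqueue YN, MG, FO, EP → queue [QC, YN, MG, FO, EP]
Visit QC; enqueue XD, LZ, DE → queue [YN, MG, FO, EP, XD, LZ, DE]
Visit YN → queue [MG, FO, EP, XD, LZ, DE]
Visit MG → queue [FO, EP, XD, LZ, DE]
Visit FO → queue [EP, XD, LZ, DE]
Visit EP; enqueue DX → queue [XD, LZ, DE, DX]
Visit XD → queue [LZ, DE, DX]
Visit LZ → queue [DE, DX]
Visit DE → queue [DX]
Visit DX → queue []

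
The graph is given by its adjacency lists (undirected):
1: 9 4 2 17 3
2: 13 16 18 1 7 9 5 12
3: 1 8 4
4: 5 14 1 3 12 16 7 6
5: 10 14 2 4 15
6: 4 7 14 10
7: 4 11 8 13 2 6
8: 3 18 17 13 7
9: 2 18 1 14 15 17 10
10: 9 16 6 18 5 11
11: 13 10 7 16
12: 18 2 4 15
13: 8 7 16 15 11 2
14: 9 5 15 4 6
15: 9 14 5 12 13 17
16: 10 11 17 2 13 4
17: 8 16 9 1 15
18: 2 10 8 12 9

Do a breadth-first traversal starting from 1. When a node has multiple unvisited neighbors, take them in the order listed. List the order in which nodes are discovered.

Visit 1; enqueue 9, 4, 2, 17, 3 → queue [9, 4, 2, 17, 3]
Visit 9; enqueue 18, 14, 15, 10 → queue [4, 2, 17, 3, 18, 14, 15, 10]
Visit 4; enqueue 5, 12, 16, 7, 6 → queue [2, 17, 3, 18, 14, 15, 10, 5, 12, 16, 7, 6]
Visit 2; enqueue 13 → queue [17, 3, 18, 14, 15, 10, 5, 12, 16, 7, 6, 13]
Visit 17; enqueue 8 → queue [3, 18, 14, 15, 10, 5, 12, 16, 7, 6, 13, 8]
Visit 3 → queue [18, 14, 15, 10, 5, 12, 16, 7, 6, 13, 8]
Visit 18 → queue [14, 15, 10, 5, 12, 16, 7, 6, 13, 8]
Visit 14 → queue [15, 10, 5, 12, 16, 7, 6, 13, 8]
Visit 15 → queue [10, 5, 12, 16, 7, 6, 13, 8]
Visit 10; enqueue 11 → queue [5, 12, 16, 7, 6, 13, 8, 11]
Visit 5 → queue [12, 16, 7, 6, 13, 8, 11]
Visit 12 → queue [16, 7, 6, 13, 8, 11]
Visit 16 → queue [7, 6, 13, 8, 11]
Visit 7 → queue [6, 13, 8, 11]
Visit 6 → queue [13, 8, 11]
Visit 13 → queue [8, 11]
Visit 8 → queue [11]
Visit 11 → queue []

1, 9, 4, 2, 17, 3, 18, 14, 15, 10, 5, 12, 16, 7, 6, 13, 8, 11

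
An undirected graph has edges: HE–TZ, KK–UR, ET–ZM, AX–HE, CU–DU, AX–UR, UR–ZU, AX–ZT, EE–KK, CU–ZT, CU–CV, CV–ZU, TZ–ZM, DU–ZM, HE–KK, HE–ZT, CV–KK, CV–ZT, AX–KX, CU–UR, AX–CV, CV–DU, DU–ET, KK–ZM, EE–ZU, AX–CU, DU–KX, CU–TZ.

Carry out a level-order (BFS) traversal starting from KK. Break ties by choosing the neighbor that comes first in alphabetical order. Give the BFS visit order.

KK → CV → EE → HE → UR → ZM → AX → CU → DU → ZT → ZU → TZ → ET → KX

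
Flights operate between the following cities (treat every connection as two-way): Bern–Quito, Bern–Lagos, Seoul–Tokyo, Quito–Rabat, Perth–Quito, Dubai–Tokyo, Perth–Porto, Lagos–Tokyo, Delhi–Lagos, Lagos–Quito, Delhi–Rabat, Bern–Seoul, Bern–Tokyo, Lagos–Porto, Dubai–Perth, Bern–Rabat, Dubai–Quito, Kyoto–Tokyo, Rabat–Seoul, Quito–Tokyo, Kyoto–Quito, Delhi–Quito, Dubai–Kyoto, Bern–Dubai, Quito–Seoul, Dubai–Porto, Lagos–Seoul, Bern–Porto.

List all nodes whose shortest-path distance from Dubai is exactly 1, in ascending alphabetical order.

Bern, Kyoto, Perth, Porto, Quito, Tokyo

Level 0: Dubai
Level 1: Bern, Kyoto, Perth, Porto, Quito, Tokyo
Level 2: Delhi, Lagos, Rabat, Seoul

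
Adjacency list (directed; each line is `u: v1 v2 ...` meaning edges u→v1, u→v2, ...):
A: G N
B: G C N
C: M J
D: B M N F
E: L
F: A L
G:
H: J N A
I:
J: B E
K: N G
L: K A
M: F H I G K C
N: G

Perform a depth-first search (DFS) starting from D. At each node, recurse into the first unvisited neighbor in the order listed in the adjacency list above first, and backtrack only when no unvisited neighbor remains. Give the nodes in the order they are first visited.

Visit D
D → B
B → G
B → C
C → M
M → F
F → A
A → N
F → L
L → K
M → H
H → J
J → E
M → I

D B G C M F A N L K H J E I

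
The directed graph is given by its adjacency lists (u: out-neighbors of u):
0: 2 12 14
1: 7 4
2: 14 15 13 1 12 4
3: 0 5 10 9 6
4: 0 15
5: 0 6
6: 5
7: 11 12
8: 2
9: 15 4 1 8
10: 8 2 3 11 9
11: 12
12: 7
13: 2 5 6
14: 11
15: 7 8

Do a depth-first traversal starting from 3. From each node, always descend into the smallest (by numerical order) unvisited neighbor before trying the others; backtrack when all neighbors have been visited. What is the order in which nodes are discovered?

3 0 2 1 4 15 7 11 12 8 13 5 6 14 9 10

Visit 3
3 → 0
0 → 2
2 → 1
1 → 4
4 → 15
15 → 7
7 → 11
11 → 12
15 → 8
2 → 13
13 → 5
5 → 6
2 → 14
3 → 9
3 → 10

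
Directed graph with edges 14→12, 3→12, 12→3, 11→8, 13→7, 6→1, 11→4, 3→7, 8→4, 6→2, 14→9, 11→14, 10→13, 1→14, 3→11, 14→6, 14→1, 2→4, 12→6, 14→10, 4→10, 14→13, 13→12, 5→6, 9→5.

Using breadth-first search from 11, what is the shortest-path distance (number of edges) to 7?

Level 0: 11
Level 1: 4, 8, 14
Level 2: 1, 6, 9, 10, 12, 13
Level 3: 2, 3, 5, 7
7 first appears at level 3.

3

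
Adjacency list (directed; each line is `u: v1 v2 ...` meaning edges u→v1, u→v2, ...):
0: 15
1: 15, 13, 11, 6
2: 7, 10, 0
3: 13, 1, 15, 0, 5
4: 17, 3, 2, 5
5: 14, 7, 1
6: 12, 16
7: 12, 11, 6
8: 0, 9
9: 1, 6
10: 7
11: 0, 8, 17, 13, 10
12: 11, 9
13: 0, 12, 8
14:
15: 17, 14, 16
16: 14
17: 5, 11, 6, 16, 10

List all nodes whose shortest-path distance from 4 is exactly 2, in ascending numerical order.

0, 1, 6, 7, 10, 11, 13, 14, 15, 16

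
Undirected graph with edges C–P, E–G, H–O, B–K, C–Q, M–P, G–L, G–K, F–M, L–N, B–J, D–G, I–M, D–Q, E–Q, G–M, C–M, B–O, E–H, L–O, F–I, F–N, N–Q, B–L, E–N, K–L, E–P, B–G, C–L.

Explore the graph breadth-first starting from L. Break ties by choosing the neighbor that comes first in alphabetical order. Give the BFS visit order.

Visit L; enqueue B, C, G, K, N, O → queue [B, C, G, K, N, O]
Visit B; enqueue J → queue [C, G, K, N, O, J]
Visit C; enqueue M, P, Q → queue [G, K, N, O, J, M, P, Q]
Visit G; enqueue D, E → queue [K, N, O, J, M, P, Q, D, E]
Visit K → queue [N, O, J, M, P, Q, D, E]
Visit N; enqueue F → queue [O, J, M, P, Q, D, E, F]
Visit O; enqueue H → queue [J, M, P, Q, D, E, F, H]
Visit J → queue [M, P, Q, D, E, F, H]
Visit M; enqueue I → queue [P, Q, D, E, F, H, I]
Visit P → queue [Q, D, E, F, H, I]
Visit Q → queue [D, E, F, H, I]
Visit D → queue [E, F, H, I]
Visit E → queue [F, H, I]
Visit F → queue [H, I]
Visit H → queue [I]
Visit I → queue []

L B C G K N O J M P Q D E F H I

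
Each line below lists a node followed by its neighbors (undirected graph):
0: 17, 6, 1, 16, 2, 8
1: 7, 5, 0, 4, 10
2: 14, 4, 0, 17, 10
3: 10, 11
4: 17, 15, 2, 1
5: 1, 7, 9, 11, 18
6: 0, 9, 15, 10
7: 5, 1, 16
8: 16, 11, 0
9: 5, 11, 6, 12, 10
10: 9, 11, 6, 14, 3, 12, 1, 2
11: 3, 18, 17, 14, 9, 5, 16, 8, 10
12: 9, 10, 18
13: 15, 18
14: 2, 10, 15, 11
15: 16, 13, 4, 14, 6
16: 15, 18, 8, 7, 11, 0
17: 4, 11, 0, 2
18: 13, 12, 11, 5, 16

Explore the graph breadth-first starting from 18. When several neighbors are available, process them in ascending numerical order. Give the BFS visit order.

Visit 18; enqueue 5, 11, 12, 13, 16 → queue [5, 11, 12, 13, 16]
Visit 5; enqueue 1, 7, 9 → queue [11, 12, 13, 16, 1, 7, 9]
Visit 11; enqueue 3, 8, 10, 14, 17 → queue [12, 13, 16, 1, 7, 9, 3, 8, 10, 14, 17]
Visit 12 → queue [13, 16, 1, 7, 9, 3, 8, 10, 14, 17]
Visit 13; enqueue 15 → queue [16, 1, 7, 9, 3, 8, 10, 14, 17, 15]
Visit 16; enqueue 0 → queue [1, 7, 9, 3, 8, 10, 14, 17, 15, 0]
Visit 1; enqueue 4 → queue [7, 9, 3, 8, 10, 14, 17, 15, 0, 4]
Visit 7 → queue [9, 3, 8, 10, 14, 17, 15, 0, 4]
Visit 9; enqueue 6 → queue [3, 8, 10, 14, 17, 15, 0, 4, 6]
Visit 3 → queue [8, 10, 14, 17, 15, 0, 4, 6]
Visit 8 → queue [10, 14, 17, 15, 0, 4, 6]
Visit 10; enqueue 2 → queue [14, 17, 15, 0, 4, 6, 2]
Visit 14 → queue [17, 15, 0, 4, 6, 2]
Visit 17 → queue [15, 0, 4, 6, 2]
Visit 15 → queue [0, 4, 6, 2]
Visit 0 → queue [4, 6, 2]
Visit 4 → queue [6, 2]
Visit 6 → queue [2]
Visit 2 → queue []

18, 5, 11, 12, 13, 16, 1, 7, 9, 3, 8, 10, 14, 17, 15, 0, 4, 6, 2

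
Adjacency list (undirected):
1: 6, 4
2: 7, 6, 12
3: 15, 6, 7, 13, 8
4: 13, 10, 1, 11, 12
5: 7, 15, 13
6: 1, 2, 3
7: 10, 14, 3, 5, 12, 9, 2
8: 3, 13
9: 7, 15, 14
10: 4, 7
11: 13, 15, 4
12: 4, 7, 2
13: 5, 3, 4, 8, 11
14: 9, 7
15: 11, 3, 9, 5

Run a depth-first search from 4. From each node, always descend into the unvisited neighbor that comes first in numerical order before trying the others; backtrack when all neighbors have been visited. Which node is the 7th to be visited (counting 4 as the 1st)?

8

Visit 4
4 → 1
1 → 6
6 → 2
2 → 7
7 → 3
3 → 8
8 → 13
13 → 5
5 → 15
15 → 9
9 → 14
15 → 11
7 → 10
7 → 12

Visit order: 4, 1, 6, 2, 7, 3, 8, 13, 5, 15, 9, 14, 11, 10, 12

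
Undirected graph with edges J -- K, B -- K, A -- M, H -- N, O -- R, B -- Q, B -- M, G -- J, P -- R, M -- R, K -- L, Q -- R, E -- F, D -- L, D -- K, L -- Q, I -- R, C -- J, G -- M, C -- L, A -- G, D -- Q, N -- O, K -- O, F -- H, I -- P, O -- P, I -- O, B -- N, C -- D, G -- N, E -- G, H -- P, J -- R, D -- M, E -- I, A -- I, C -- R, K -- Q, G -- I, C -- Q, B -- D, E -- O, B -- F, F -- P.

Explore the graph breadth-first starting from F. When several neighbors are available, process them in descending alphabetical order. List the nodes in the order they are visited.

F → P → H → E → B → R → O → I → N → G → Q → M → K → D → J → C → A → L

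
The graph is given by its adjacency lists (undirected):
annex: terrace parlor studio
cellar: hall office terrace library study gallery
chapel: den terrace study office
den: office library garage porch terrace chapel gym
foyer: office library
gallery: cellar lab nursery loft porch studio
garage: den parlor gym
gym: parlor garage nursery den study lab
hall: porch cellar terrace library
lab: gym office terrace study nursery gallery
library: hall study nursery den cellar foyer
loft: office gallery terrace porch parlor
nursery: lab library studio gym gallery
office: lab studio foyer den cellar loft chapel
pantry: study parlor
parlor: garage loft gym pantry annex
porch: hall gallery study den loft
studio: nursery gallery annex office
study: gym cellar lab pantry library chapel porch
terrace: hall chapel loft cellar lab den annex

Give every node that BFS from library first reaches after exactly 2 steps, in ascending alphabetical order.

chapel, gallery, garage, gym, lab, office, pantry, porch, studio, terrace

Level 0: library
Level 1: cellar, den, foyer, hall, nursery, study
Level 2: chapel, gallery, garage, gym, lab, office, pantry, porch, studio, terrace
Level 3: annex, loft, parlor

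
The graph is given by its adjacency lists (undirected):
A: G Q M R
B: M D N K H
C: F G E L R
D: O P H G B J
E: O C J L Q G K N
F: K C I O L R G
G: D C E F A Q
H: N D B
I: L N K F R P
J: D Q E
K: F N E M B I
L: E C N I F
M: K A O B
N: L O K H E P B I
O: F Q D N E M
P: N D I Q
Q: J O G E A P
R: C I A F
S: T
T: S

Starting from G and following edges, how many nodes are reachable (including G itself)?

18

BFS from G visits: G, D, C, E, F, A, Q, O, P, H, B, J, L, R, K, N, I, M
Reachable nodes: 18 of 20 total.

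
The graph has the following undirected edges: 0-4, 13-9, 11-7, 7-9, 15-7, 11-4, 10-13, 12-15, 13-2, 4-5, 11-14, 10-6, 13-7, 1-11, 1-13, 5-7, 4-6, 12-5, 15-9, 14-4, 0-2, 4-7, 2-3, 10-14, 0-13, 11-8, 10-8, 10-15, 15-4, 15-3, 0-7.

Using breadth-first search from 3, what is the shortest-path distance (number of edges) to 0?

2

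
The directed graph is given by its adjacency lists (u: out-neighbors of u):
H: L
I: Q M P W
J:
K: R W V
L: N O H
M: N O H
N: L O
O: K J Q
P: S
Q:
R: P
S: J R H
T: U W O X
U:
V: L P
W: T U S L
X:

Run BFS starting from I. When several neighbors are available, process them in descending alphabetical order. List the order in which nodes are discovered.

I, W, Q, P, M, U, T, S, L, O, N, H, X, R, J, K, V

Visit I; enqueue W, Q, P, M → queue [W, Q, P, M]
Visit W; enqueue U, T, S, L → queue [Q, P, M, U, T, S, L]
Visit Q → queue [P, M, U, T, S, L]
Visit P → queue [M, U, T, S, L]
Visit M; enqueue O, N, H → queue [U, T, S, L, O, N, H]
Visit U → queue [T, S, L, O, N, H]
Visit T; enqueue X → queue [S, L, O, N, H, X]
Visit S; enqueue R, J → queue [L, O, N, H, X, R, J]
Visit L → queue [O, N, H, X, R, J]
Visit O; enqueue K → queue [N, H, X, R, J, K]
Visit N → queue [H, X, R, J, K]
Visit H → queue [X, R, J, K]
Visit X → queue [R, J, K]
Visit R → queue [J, K]
Visit J → queue [K]
Visit K; enqueue V → queue [V]
Visit V → queue []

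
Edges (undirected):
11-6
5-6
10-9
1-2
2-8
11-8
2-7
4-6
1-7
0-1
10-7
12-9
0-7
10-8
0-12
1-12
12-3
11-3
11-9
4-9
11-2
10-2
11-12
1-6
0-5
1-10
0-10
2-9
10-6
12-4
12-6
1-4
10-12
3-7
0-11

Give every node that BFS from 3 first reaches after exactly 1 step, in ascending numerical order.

Level 0: 3
Level 1: 7, 11, 12
Level 2: 0, 1, 2, 4, 6, 8, 9, 10
Level 3: 5

7, 11, 12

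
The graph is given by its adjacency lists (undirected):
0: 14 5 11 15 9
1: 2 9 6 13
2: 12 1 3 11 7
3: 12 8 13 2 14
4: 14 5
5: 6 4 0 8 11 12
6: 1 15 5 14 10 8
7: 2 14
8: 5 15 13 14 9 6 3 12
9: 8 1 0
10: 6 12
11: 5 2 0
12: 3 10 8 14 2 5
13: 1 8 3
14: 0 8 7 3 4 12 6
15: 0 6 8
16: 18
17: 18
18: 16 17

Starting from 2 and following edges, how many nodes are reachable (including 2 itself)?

BFS from 2 visits: 2, 1, 3, 7, 11, 12, 6, 9, 13, 8, 14, 0, 5, 10, 15, 4
Reachable nodes: 16 of 19 total.

16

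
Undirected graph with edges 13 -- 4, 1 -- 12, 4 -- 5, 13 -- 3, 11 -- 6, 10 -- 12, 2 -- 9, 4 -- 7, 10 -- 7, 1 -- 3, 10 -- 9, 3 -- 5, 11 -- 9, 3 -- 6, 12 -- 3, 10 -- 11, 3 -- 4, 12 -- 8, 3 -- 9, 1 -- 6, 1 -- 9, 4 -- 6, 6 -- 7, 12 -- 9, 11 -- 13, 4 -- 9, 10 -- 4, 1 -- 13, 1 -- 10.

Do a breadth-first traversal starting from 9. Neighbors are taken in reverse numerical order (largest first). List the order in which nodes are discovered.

Visit 9; enqueue 12, 11, 10, 4, 3, 2, 1 → queue [12, 11, 10, 4, 3, 2, 1]
Visit 12; enqueue 8 → queue [11, 10, 4, 3, 2, 1, 8]
Visit 11; enqueue 13, 6 → queue [10, 4, 3, 2, 1, 8, 13, 6]
Visit 10; enqueue 7 → queue [4, 3, 2, 1, 8, 13, 6, 7]
Visit 4; enqueue 5 → queue [3, 2, 1, 8, 13, 6, 7, 5]
Visit 3 → queue [2, 1, 8, 13, 6, 7, 5]
Visit 2 → queue [1, 8, 13, 6, 7, 5]
Visit 1 → queue [8, 13, 6, 7, 5]
Visit 8 → queue [13, 6, 7, 5]
Visit 13 → queue [6, 7, 5]
Visit 6 → queue [7, 5]
Visit 7 → queue [5]
Visit 5 → queue []

9 12 11 10 4 3 2 1 8 13 6 7 5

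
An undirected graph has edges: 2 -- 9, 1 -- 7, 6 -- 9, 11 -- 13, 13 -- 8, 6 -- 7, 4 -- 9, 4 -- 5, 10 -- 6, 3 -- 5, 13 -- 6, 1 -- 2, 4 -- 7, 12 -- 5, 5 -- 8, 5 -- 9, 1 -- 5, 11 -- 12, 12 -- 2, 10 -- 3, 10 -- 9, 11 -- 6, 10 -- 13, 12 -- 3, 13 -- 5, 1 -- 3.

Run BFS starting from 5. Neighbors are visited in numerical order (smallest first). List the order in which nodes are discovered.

5 -> 1 -> 3 -> 4 -> 8 -> 9 -> 12 -> 13 -> 2 -> 7 -> 10 -> 6 -> 11

Visit 5; enqueue 1, 3, 4, 8, 9, 12, 13 → queue [1, 3, 4, 8, 9, 12, 13]
Visit 1; enqueue 2, 7 → queue [3, 4, 8, 9, 12, 13, 2, 7]
Visit 3; enqueue 10 → queue [4, 8, 9, 12, 13, 2, 7, 10]
Visit 4 → queue [8, 9, 12, 13, 2, 7, 10]
Visit 8 → queue [9, 12, 13, 2, 7, 10]
Visit 9; enqueue 6 → queue [12, 13, 2, 7, 10, 6]
Visit 12; enqueue 11 → queue [13, 2, 7, 10, 6, 11]
Visit 13 → queue [2, 7, 10, 6, 11]
Visit 2 → queue [7, 10, 6, 11]
Visit 7 → queue [10, 6, 11]
Visit 10 → queue [6, 11]
Visit 6 → queue [11]
Visit 11 → queue []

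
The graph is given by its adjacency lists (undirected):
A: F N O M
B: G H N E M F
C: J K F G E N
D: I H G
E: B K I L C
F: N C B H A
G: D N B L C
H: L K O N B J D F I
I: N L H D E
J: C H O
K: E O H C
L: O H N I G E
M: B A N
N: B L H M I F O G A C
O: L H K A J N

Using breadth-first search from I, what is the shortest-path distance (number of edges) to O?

2

Level 0: I
Level 1: D, E, H, L, N
Level 2: A, B, C, F, G, J, K, M, O
O first appears at level 2.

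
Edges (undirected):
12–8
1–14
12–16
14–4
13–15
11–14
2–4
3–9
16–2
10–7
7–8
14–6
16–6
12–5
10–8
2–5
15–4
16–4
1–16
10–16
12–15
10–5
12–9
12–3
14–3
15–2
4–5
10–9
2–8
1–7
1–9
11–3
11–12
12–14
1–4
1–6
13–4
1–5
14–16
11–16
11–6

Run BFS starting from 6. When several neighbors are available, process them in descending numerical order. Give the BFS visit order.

6, 16, 14, 11, 1, 12, 10, 4, 2, 3, 9, 7, 5, 15, 8, 13

Visit 6; enqueue 16, 14, 11, 1 → queue [16, 14, 11, 1]
Visit 16; enqueue 12, 10, 4, 2 → queue [14, 11, 1, 12, 10, 4, 2]
Visit 14; enqueue 3 → queue [11, 1, 12, 10, 4, 2, 3]
Visit 11 → queue [1, 12, 10, 4, 2, 3]
Visit 1; enqueue 9, 7, 5 → queue [12, 10, 4, 2, 3, 9, 7, 5]
Visit 12; enqueue 15, 8 → queue [10, 4, 2, 3, 9, 7, 5, 15, 8]
Visit 10 → queue [4, 2, 3, 9, 7, 5, 15, 8]
Visit 4; enqueue 13 → queue [2, 3, 9, 7, 5, 15, 8, 13]
Visit 2 → queue [3, 9, 7, 5, 15, 8, 13]
Visit 3 → queue [9, 7, 5, 15, 8, 13]
Visit 9 → queue [7, 5, 15, 8, 13]
Visit 7 → queue [5, 15, 8, 13]
Visit 5 → queue [15, 8, 13]
Visit 15 → queue [8, 13]
Visit 8 → queue [13]
Visit 13 → queue []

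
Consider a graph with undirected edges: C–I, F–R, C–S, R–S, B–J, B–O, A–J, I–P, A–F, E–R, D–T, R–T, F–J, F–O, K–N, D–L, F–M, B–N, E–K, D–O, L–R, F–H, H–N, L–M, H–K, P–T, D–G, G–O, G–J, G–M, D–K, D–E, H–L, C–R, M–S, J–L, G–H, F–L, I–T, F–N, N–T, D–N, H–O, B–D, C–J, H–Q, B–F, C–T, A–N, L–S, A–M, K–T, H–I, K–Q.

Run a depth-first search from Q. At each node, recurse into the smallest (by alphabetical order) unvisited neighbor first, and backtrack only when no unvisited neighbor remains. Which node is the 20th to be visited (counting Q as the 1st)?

S

Visit Q
Q → H
H → F
F → A
A → J
J → B
B → D
D → E
E → K
K → N
N → T
T → C
C → I
I → P
C → R
R → L
L → M
M → G
G → O
M → S

Visit order: Q, H, F, A, J, B, D, E, K, N, T, C, I, P, R, L, M, G, O, S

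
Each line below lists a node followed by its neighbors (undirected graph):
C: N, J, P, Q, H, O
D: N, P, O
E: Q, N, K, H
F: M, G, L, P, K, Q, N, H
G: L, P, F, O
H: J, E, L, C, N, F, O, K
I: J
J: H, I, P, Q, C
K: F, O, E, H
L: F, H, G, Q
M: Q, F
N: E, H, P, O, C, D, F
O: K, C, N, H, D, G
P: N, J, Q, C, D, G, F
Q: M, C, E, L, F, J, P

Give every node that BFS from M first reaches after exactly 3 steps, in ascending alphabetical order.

D, I, O

Level 0: M
Level 1: F, Q
Level 2: C, E, G, H, J, K, L, N, P
Level 3: D, I, O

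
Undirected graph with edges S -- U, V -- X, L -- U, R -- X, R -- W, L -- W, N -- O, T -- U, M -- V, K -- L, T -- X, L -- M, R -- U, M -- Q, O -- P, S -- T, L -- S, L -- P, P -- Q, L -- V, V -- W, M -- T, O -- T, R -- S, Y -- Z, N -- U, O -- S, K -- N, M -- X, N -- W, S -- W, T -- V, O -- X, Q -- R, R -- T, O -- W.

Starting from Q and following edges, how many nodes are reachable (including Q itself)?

14

BFS from Q visits: Q, R, P, M, X, W, U, T, S, O, L, V, N, K
Reachable nodes: 14 of 16 total.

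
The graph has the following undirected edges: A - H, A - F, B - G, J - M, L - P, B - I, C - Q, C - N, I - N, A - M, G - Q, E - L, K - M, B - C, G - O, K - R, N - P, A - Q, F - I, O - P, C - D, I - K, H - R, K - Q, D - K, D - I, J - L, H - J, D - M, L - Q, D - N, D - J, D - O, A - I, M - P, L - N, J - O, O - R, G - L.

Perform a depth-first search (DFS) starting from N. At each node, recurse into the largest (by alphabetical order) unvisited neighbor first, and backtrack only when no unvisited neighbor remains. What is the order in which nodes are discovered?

N -> P -> O -> R -> K -> Q -> L -> J -> M -> D -> I -> F -> A -> H -> B -> G -> C -> E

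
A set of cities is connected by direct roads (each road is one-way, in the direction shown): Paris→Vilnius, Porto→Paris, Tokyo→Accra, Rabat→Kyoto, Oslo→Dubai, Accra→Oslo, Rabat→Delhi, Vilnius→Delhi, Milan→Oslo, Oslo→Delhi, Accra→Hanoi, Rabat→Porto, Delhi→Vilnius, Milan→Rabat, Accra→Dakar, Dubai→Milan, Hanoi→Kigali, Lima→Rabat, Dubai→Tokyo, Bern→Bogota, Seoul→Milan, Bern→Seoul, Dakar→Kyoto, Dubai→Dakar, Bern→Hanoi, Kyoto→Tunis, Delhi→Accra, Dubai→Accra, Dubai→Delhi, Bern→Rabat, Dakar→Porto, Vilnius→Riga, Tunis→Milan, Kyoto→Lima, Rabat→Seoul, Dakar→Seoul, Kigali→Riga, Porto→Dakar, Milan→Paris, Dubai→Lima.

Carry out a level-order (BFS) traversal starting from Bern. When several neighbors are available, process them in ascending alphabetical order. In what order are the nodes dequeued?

Bern, Bogota, Hanoi, Rabat, Seoul, Kigali, Delhi, Kyoto, Porto, Milan, Riga, Accra, Vilnius, Lima, Tunis, Dakar, Paris, Oslo, Dubai, Tokyo

Visit Bern; enqueue Bogota, Hanoi, Rabat, Seoul → queue [Bogota, Hanoi, Rabat, Seoul]
Visit Bogota → queue [Hanoi, Rabat, Seoul]
Visit Hanoi; enqueue Kigali → queue [Rabat, Seoul, Kigali]
Visit Rabat; enqueue Delhi, Kyoto, Porto → queue [Seoul, Kigali, Delhi, Kyoto, Porto]
Visit Seoul; enqueue Milan → queue [Kigali, Delhi, Kyoto, Porto, Milan]
Visit Kigali; enqueue Riga → queue [Delhi, Kyoto, Porto, Milan, Riga]
Visit Delhi; enqueue Accra, Vilnius → queue [Kyoto, Porto, Milan, Riga, Accra, Vilnius]
Visit Kyoto; enqueue Lima, Tunis → queue [Porto, Milan, Riga, Accra, Vilnius, Lima, Tunis]
Visit Porto; enqueue Dakar, Paris → queue [Milan, Riga, Accra, Vilnius, Lima, Tunis, Dakar, Paris]
Visit Milan; enqueue Oslo → queue [Riga, Accra, Vilnius, Lima, Tunis, Dakar, Paris, Oslo]
Visit Riga → queue [Accra, Vilnius, Lima, Tunis, Dakar, Paris, Oslo]
Visit Accra → queue [Vilnius, Lima, Tunis, Dakar, Paris, Oslo]
Visit Vilnius → queue [Lima, Tunis, Dakar, Paris, Oslo]
Visit Lima → queue [Tunis, Dakar, Paris, Oslo]
Visit Tunis → queue [Dakar, Paris, Oslo]
Visit Dakar → queue [Paris, Oslo]
Visit Paris → queue [Oslo]
Visit Oslo; enqueue Dubai → queue [Dubai]
Visit Dubai; enqueue Tokyo → queue [Tokyo]
Visit Tokyo → queue []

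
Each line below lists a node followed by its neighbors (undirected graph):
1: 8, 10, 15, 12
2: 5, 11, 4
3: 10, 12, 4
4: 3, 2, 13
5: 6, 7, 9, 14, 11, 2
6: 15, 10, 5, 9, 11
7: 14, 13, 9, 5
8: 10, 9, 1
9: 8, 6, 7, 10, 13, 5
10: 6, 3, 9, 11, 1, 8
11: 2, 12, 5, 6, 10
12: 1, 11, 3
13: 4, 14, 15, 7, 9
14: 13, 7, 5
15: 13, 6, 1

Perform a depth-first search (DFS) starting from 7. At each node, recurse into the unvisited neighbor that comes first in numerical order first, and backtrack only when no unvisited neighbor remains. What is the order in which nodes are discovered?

Visit 7
7 → 5
5 → 2
2 → 4
4 → 3
3 → 10
10 → 1
1 → 8
8 → 9
9 → 6
6 → 11
11 → 12
6 → 15
15 → 13
13 → 14

7, 5, 2, 4, 3, 10, 1, 8, 9, 6, 11, 12, 15, 13, 14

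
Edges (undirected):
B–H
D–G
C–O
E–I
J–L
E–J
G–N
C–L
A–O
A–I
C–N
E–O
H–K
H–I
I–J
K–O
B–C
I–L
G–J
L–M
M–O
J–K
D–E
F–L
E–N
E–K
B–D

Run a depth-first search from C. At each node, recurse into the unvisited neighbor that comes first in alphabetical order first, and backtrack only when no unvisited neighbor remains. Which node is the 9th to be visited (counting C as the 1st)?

Visit C
C → B
B → D
D → E
E → I
I → A
A → O
O → K
K → H
K → J
J → G
G → N
J → L
L → F
L → M

Visit order: C, B, D, E, I, A, O, K, H, J, G, N, L, F, M

H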